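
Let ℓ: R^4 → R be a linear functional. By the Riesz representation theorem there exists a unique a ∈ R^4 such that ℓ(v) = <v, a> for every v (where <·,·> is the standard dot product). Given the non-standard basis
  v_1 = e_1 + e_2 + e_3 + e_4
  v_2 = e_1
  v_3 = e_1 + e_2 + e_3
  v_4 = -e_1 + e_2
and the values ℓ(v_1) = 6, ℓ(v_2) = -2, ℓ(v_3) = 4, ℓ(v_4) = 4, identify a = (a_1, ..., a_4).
a = (-2, 2, 4, 2)

Write a = (a_1, ..., a_4) in the standard basis. For each basis vector v_i, ℓ(v_i) = <v_i, a> is a linear equation in the a_j's. Collect the n equations into a matrix system V a = ℓ, where row i of V is v_i (expressed in the standard basis). Since V is invertible (lower-triangular with 1s on the diagonal, up to permutation), solve by back-substitution:
  V =
[[1, 1, 1, 1],
 [1, 0, 0, 0],
 [1, 1, 1, 0],
 [-1, 1, 0, 0]]
  V a = (6, -2, 4, 4)
Solving gives a = (-2, 2, 4, 2).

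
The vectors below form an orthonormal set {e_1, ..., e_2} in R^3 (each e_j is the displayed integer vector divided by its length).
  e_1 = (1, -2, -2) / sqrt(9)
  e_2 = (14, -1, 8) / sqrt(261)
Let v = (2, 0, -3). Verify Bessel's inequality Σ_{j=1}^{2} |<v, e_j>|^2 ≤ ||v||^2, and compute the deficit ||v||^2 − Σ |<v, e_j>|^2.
Σ |<v, e_j>|^2 = 208/29; ||v||^2 = 13; deficit = 169/29

Write each e_j = u_j / sqrt(<u_j, u_j>) where u_j is the displayed integer vector. Then <v, e_j> = <v, u_j> / sqrt(<u_j, u_j>), so |<v, e_j>|^2 = <v, u_j>^2 / <u_j, u_j>.
Coefficients: <v, e_1> = 8/sqrt(9), <v, e_2> = 4/sqrt(261).
Square and sum: Σ |<v, e_j>|^2 = 208/29.
Compute ||v||^2 = v·v = 13.
Deficit = 13 − 208/29 = 169/29 ≥ 0, confirming Bessel's inequality. (The deficit equals ||v − Σ <v,e_j> e_j||^2, the squared distance from v to span{e_j}.)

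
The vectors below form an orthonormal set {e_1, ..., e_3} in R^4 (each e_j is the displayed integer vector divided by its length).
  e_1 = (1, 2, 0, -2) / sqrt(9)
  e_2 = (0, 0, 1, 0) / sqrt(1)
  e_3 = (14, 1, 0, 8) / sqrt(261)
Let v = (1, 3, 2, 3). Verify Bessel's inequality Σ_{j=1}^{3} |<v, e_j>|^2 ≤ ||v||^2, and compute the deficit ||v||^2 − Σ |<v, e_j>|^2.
Σ |<v, e_j>|^2 = 306/29; ||v||^2 = 23; deficit = 361/29

Write each e_j = u_j / sqrt(<u_j, u_j>) where u_j is the displayed integer vector. Then <v, e_j> = <v, u_j> / sqrt(<u_j, u_j>), so |<v, e_j>|^2 = <v, u_j>^2 / <u_j, u_j>.
Coefficients: <v, e_1> = 1/sqrt(9), <v, e_2> = 2/sqrt(1), <v, e_3> = 41/sqrt(261).
Square and sum: Σ |<v, e_j>|^2 = 306/29.
Compute ||v||^2 = v·v = 23.
Deficit = 23 − 306/29 = 361/29 ≥ 0, confirming Bessel's inequality. (The deficit equals ||v − Σ <v,e_j> e_j||^2, the squared distance from v to span{e_j}.)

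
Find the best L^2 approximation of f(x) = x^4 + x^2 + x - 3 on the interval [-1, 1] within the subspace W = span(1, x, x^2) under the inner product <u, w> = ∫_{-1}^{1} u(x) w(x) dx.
g(x) = 13*x^2/7 + x - 108/35

The best approximation g ∈ W is the orthogonal projection of f onto W. Writing g = a_0 + a_1 x + a_2 x^2, the coefficients solve the normal equations G · a = b where
  G_{ij} = <φ_i, φ_j> and b_i = <f, φ_i>, with φ_0 = 1, φ_1 = x, φ_2 = x^2.
G =
  [2, 0, 2/3]
  [0, 2/3, 0]
  [2/3, 0, 2/5],
b = (-74/15, 2/3, -46/35).
Solving gives a_0 = -108/35, a_1 = 1, a_2 = 13/7, so
  g(x) = 13*x^2/7 + x - 108/35.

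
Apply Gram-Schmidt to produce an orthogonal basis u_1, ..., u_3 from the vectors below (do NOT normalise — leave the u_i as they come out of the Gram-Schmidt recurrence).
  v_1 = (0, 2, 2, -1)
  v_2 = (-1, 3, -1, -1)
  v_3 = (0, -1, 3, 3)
Orthogonal basis:
  u_1 = (0, 2, 2, -1)
  u_2 = (-1, 17/9, -19/9, -4/9)
  u_3 = (-86/83, 61/83, 49/83, 220/83)

Apply the Gram-Schmidt recurrence
  u_1 = v_1
  u_i = v_i − Σ_{j<i} ((v_i · u_j) / (u_j · u_j)) · u_j.

Step by step this gives:
  u_1 = (0, 2, 2, -1)
  u_2 = (-1, 17/9, -19/9, -4/9)
  u_3 = (-86/83, 61/83, 49/83, 220/83)

Orthogonality check:
  u_2 · u_1 = 0 (should be 0)
  u_3 · u_1 = 0 (should be 0)
  u_3 · u_2 = 0 (should be 0)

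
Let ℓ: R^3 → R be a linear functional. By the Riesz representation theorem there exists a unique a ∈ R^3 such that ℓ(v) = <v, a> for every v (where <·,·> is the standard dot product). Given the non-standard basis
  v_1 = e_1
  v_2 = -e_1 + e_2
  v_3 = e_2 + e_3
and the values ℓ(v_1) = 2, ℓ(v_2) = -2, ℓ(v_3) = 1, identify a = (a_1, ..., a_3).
a = (2, 0, 1)

Write a = (a_1, ..., a_3) in the standard basis. For each basis vector v_i, ℓ(v_i) = <v_i, a> is a linear equation in the a_j's. Collect the n equations into a matrix system V a = ℓ, where row i of V is v_i (expressed in the standard basis). Since V is invertible (lower-triangular with 1s on the diagonal, up to permutation), solve by back-substitution:
  V =
[[1, 0, 0],
 [-1, 1, 0],
 [0, 1, 1]]
  V a = (2, -2, 1)
Solving gives a = (2, 0, 1).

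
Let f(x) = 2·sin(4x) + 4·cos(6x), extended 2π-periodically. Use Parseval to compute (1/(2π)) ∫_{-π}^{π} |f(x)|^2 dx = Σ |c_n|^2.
Σ |c_n|^2 = 10

Expand |f|^2 and use orthogonality of {sin(nx), cos(mx)} on [-π, π]:
  ∫_{-π}^{π} sin(nx)^2 dx = π, ∫ cos(mx)^2 dx = π, and cross terms integrate to 0.
So ∫_{-π}^{π} f(x)^2 dx = 2^2 · π + 4^2 · π = (4 + 16)π.
Divide by 2π: (4 + 16)/2 = 10.
By Parseval, this equals Σ |c_n|^2.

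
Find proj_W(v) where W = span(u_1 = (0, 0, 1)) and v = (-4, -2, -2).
proj_W(v) = (0, 0, -2)

Set up U = [u_1 | ... | u_1] ∈ R^(3×1). The projector onto W = col(U) is P = U (U^T U)^(-1) U^T.
Compute U^T U =
  [1],
and U^T v = (-2).
Solve U^T U · c = U^T v for the coefficients: c = (-2). The projection is proj_W(v) = U c.
Check: (v - proj_W(v)) · u_1 = 0  (should be 0).
Result: proj_W(v) = (0, 0, -2).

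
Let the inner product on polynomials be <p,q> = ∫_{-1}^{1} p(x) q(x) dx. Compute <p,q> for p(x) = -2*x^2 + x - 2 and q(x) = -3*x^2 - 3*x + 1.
<p,q> = -14/15

Expand the product: p(x)·q(x) = 6*x^4 + 3*x^3 + x^2 + 7*x - 2.
∫_{-1}^{1} of each monomial x^k gives [2/(k+1) if k even, 0 if k odd]. Integrating term-by-term (or equivalently evaluating the antiderivative F(x) = 6*x^5/5 + 3*x^4/4 + x^3/3 + 7*x^2/2 - 2*x at the endpoints):
  F(1) − F(−1) = 227/60 − (283/60) = -14/15.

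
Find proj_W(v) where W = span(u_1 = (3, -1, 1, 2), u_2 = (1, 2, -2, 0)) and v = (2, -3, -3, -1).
proj_W(v) = (74/67, 15/67, -15/67, 38/67)

Set up U = [u_1 | ... | u_2] ∈ R^(4×2). The projector onto W = col(U) is P = U (U^T U)^(-1) U^T.
Compute U^T U =
  [15, -1]
  [-1, 9],
and U^T v = (4, 2).
Solve U^T U · c = U^T v for the coefficients: c = (19/67, 17/67). The projection is proj_W(v) = U c.
Check: (v - proj_W(v)) · u_1 = 0  (should be 0).
Check: (v - proj_W(v)) · u_2 = 0  (should be 0).
Result: proj_W(v) = (74/67, 15/67, -15/67, 38/67).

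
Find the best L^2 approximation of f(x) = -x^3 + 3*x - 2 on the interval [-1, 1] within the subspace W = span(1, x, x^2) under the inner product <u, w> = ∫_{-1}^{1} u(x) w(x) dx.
g(x) = 12*x/5 - 2

The best approximation g ∈ W is the orthogonal projection of f onto W. Writing g = a_0 + a_1 x + a_2 x^2, the coefficients solve the normal equations G · a = b where
  G_{ij} = <φ_i, φ_j> and b_i = <f, φ_i>, with φ_0 = 1, φ_1 = x, φ_2 = x^2.
G =
  [2, 0, 2/3]
  [0, 2/3, 0]
  [2/3, 0, 2/5],
b = (-4, 8/5, -4/3).
Solving gives a_0 = -2, a_1 = 12/5, a_2 = 0, so
  g(x) = 12*x/5 - 2.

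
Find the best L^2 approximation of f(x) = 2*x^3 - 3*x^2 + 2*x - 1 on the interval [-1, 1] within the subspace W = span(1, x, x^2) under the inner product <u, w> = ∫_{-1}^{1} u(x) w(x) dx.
g(x) = -3*x^2 + 16*x/5 - 1

The best approximation g ∈ W is the orthogonal projection of f onto W. Writing g = a_0 + a_1 x + a_2 x^2, the coefficients solve the normal equations G · a = b where
  G_{ij} = <φ_i, φ_j> and b_i = <f, φ_i>, with φ_0 = 1, φ_1 = x, φ_2 = x^2.
G =
  [2, 0, 2/3]
  [0, 2/3, 0]
  [2/3, 0, 2/5],
b = (-4, 32/15, -28/15).
Solving gives a_0 = -1, a_1 = 16/5, a_2 = -3, so
  g(x) = -3*x^2 + 16*x/5 - 1.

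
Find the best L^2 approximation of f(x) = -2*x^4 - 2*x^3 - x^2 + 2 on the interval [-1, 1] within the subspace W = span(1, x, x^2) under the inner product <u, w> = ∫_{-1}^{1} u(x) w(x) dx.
g(x) = -19*x^2/7 - 6*x/5 + 76/35

The best approximation g ∈ W is the orthogonal projection of f onto W. Writing g = a_0 + a_1 x + a_2 x^2, the coefficients solve the normal equations G · a = b where
  G_{ij} = <φ_i, φ_j> and b_i = <f, φ_i>, with φ_0 = 1, φ_1 = x, φ_2 = x^2.
G =
  [2, 0, 2/3]
  [0, 2/3, 0]
  [2/3, 0, 2/5],
b = (38/15, -4/5, 38/105).
Solving gives a_0 = 76/35, a_1 = -6/5, a_2 = -19/7, so
  g(x) = -19*x^2/7 - 6*x/5 + 76/35.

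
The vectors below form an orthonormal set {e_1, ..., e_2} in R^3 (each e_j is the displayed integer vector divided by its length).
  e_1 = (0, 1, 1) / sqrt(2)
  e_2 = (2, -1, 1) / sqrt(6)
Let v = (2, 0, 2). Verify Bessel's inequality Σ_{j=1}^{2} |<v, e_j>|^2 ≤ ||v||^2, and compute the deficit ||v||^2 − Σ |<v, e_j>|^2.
Σ |<v, e_j>|^2 = 8; ||v||^2 = 8; deficit = 0

Write each e_j = u_j / sqrt(<u_j, u_j>) where u_j is the displayed integer vector. Then <v, e_j> = <v, u_j> / sqrt(<u_j, u_j>), so |<v, e_j>|^2 = <v, u_j>^2 / <u_j, u_j>.
Coefficients: <v, e_1> = 2/sqrt(2), <v, e_2> = 6/sqrt(6).
Square and sum: Σ |<v, e_j>|^2 = 8.
Compute ||v||^2 = v·v = 8.
Deficit = 8 − 8 = 0 ≥ 0, confirming Bessel's inequality. (The deficit equals ||v − Σ <v,e_j> e_j||^2, the squared distance from v to span{e_j}.)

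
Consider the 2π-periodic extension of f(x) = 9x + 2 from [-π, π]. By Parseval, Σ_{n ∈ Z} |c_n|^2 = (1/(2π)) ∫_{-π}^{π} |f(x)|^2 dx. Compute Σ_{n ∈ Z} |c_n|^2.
Σ |c_n|^2 = 27π^2 + 4

Expand and integrate term by term over [-π, π]:
  ∫ (9x)^2 dx = 81·(2π^3/3); ∫ 2·9·(2)·x dx = 0 (odd integrand); ∫ 2^2 dx = 4·2π.
So (1/(2π)) ∫_{-π}^{π} (9x + 2)^2 dx = 81π^2/3 + 4 = 27π^2 + 4.
Parseval ⇒ Σ |c_n|^2 = 27π^2 + 4.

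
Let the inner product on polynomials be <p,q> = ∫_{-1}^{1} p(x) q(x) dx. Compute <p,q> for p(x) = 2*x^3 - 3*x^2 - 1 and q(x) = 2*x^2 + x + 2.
<p,q> = -164/15

Expand the product: p(x)·q(x) = 4*x^5 - 4*x^4 + x^3 - 8*x^2 - x - 2.
∫_{-1}^{1} of each monomial x^k gives [2/(k+1) if k even, 0 if k odd]. Integrating term-by-term (or equivalently evaluating the antiderivative F(x) = 2*x^6/3 - 4*x^5/5 + x^4/4 - 8*x^3/3 - x^2/2 - 2*x at the endpoints):
  F(1) − F(−1) = -101/20 − (353/60) = -164/15.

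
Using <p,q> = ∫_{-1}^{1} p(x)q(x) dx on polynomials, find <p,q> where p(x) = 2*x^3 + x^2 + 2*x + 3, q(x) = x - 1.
<p,q> = -68/15

Expand the product: p(x)·q(x) = 2*x^4 - x^3 + x^2 + x - 3.
∫_{-1}^{1} of each monomial x^k gives [2/(k+1) if k even, 0 if k odd]. Integrating term-by-term (or equivalently evaluating the antiderivative F(x) = 2*x^5/5 - x^4/4 + x^3/3 + x^2/2 - 3*x at the endpoints):
  F(1) − F(−1) = -121/60 − (151/60) = -68/15.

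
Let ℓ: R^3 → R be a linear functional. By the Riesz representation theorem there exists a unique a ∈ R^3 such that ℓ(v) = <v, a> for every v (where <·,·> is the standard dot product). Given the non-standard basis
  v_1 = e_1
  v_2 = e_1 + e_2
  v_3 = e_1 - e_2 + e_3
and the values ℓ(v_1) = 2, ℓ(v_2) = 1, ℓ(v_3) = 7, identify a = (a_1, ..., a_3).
a = (2, -1, 4)

Write a = (a_1, ..., a_3) in the standard basis. For each basis vector v_i, ℓ(v_i) = <v_i, a> is a linear equation in the a_j's. Collect the n equations into a matrix system V a = ℓ, where row i of V is v_i (expressed in the standard basis). Since V is invertible (lower-triangular with 1s on the diagonal, up to permutation), solve by back-substitution:
  V =
[[1, 0, 0],
 [1, 1, 0],
 [1, -1, 1]]
  V a = (2, 1, 7)
Solving gives a = (2, -1, 4).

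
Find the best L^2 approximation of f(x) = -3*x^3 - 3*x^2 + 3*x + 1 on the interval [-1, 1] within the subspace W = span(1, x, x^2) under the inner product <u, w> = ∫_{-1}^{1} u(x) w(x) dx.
g(x) = -3*x^2 + 6*x/5 + 1

The best approximation g ∈ W is the orthogonal projection of f onto W. Writing g = a_0 + a_1 x + a_2 x^2, the coefficients solve the normal equations G · a = b where
  G_{ij} = <φ_i, φ_j> and b_i = <f, φ_i>, with φ_0 = 1, φ_1 = x, φ_2 = x^2.
G =
  [2, 0, 2/3]
  [0, 2/3, 0]
  [2/3, 0, 2/5],
b = (0, 4/5, -8/15).
Solving gives a_0 = 1, a_1 = 6/5, a_2 = -3, so
  g(x) = -3*x^2 + 6*x/5 + 1.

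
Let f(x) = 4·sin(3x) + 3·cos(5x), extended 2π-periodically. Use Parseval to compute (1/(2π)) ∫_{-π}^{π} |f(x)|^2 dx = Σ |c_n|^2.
Σ |c_n|^2 = 25/2

Expand |f|^2 and use orthogonality of {sin(nx), cos(mx)} on [-π, π]:
  ∫_{-π}^{π} sin(nx)^2 dx = π, ∫ cos(mx)^2 dx = π, and cross terms integrate to 0.
So ∫_{-π}^{π} f(x)^2 dx = 4^2 · π + 3^2 · π = (16 + 9)π.
Divide by 2π: (16 + 9)/2 = 25/2.
By Parseval, this equals Σ |c_n|^2.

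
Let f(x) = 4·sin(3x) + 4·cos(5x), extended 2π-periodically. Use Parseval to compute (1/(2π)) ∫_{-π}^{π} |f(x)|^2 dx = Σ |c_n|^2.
Σ |c_n|^2 = 16

Expand |f|^2 and use orthogonality of {sin(nx), cos(mx)} on [-π, π]:
  ∫_{-π}^{π} sin(nx)^2 dx = π, ∫ cos(mx)^2 dx = π, and cross terms integrate to 0.
So ∫_{-π}^{π} f(x)^2 dx = 4^2 · π + 4^2 · π = (16 + 16)π.
Divide by 2π: (16 + 16)/2 = 16.
By Parseval, this equals Σ |c_n|^2.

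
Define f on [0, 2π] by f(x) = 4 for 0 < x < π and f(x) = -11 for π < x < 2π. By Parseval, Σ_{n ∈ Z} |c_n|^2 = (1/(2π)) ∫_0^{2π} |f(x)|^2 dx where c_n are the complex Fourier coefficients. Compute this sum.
Σ |c_n|^2 = 137/2

Parseval equates the L^2 energy of f (normalised by 1/(2π)) with the ℓ^2 sum of its Fourier coefficients: (1/(2π)) ∫_0^{2π} |f|^2 = Σ |c_n|^2.
Compute the left side: (1/(2π)) [∫_0^π 4^2 dx + ∫_π^{2π} (-11)^2 dx] = (1/(2π)) · (16π + 121π) = (16 + 121)/2 = 137/2.
So Σ_{n ∈ Z} |c_n|^2 = 137/2.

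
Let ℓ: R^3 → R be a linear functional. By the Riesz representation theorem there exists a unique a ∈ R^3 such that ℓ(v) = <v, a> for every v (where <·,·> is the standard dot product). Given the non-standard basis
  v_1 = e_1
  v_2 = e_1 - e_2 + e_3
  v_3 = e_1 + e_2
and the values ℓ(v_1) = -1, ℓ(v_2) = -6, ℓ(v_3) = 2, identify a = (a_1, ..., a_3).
a = (-1, 3, -2)

Write a = (a_1, ..., a_3) in the standard basis. For each basis vector v_i, ℓ(v_i) = <v_i, a> is a linear equation in the a_j's. Collect the n equations into a matrix system V a = ℓ, where row i of V is v_i (expressed in the standard basis). Since V is invertible (lower-triangular with 1s on the diagonal, up to permutation), solve by back-substitution:
  V =
[[1, 0, 0],
 [1, -1, 1],
 [1, 1, 0]]
  V a = (-1, -6, 2)
Solving gives a = (-1, 3, -2).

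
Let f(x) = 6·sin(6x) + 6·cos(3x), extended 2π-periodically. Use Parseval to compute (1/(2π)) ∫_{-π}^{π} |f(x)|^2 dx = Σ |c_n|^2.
Σ |c_n|^2 = 36

Expand |f|^2 and use orthogonality of {sin(nx), cos(mx)} on [-π, π]:
  ∫_{-π}^{π} sin(nx)^2 dx = π, ∫ cos(mx)^2 dx = π, and cross terms integrate to 0.
So ∫_{-π}^{π} f(x)^2 dx = 6^2 · π + 6^2 · π = (36 + 36)π.
Divide by 2π: (36 + 36)/2 = 36.
By Parseval, this equals Σ |c_n|^2.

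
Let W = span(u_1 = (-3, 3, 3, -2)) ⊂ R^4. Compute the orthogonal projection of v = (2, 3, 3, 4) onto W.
proj_W(v) = (-12/31, 12/31, 12/31, -8/31)

Set up U = [u_1 | ... | u_1] ∈ R^(4×1). The projector onto W = col(U) is P = U (U^T U)^(-1) U^T.
Compute U^T U =
  [31],
and U^T v = (4).
Solve U^T U · c = U^T v for the coefficients: c = (4/31). The projection is proj_W(v) = U c.
Check: (v - proj_W(v)) · u_1 = 0  (should be 0).
Result: proj_W(v) = (-12/31, 12/31, 12/31, -8/31).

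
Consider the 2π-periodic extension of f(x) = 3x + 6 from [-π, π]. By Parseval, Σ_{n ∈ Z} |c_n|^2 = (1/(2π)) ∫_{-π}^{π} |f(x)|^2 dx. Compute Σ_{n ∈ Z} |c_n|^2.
Σ |c_n|^2 = 3π^2 + 36

Expand and integrate term by term over [-π, π]:
  ∫ (3x)^2 dx = 9·(2π^3/3); ∫ 2·3·(6)·x dx = 0 (odd integrand); ∫ 6^2 dx = 36·2π.
So (1/(2π)) ∫_{-π}^{π} (3x + 6)^2 dx = 9π^2/3 + 36 = 3π^2 + 36.
Parseval ⇒ Σ |c_n|^2 = 3π^2 + 36.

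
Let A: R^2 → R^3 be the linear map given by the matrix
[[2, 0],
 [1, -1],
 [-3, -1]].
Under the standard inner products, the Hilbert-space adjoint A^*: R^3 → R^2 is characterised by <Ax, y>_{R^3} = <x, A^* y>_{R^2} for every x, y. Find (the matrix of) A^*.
A^* = A^T =
[[2, 1, -3],
 [0, -1, -1]]

For real matrices with standard dot products, the defining identity <Ax, y> = <x, A^* y> gives (Ax)^T y = x^T (A^*) y, i.e. x^T A^T y = x^T (A^*) y. Since this holds for all x, y, we must have A^* = A^T. Therefore
A^* =
[[2, 1, -3],
 [0, -1, -1]].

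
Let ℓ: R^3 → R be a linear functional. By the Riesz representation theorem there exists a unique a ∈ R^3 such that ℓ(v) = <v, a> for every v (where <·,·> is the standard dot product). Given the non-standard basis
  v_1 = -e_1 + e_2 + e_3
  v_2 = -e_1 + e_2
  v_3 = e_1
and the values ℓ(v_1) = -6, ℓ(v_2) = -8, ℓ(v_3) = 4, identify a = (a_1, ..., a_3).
a = (4, -4, 2)

Write a = (a_1, ..., a_3) in the standard basis. For each basis vector v_i, ℓ(v_i) = <v_i, a> is a linear equation in the a_j's. Collect the n equations into a matrix system V a = ℓ, where row i of V is v_i (expressed in the standard basis). Since V is invertible (lower-triangular with 1s on the diagonal, up to permutation), solve by back-substitution:
  V =
[[-1, 1, 1],
 [-1, 1, 0],
 [1, 0, 0]]
  V a = (-6, -8, 4)
Solving gives a = (4, -4, 2).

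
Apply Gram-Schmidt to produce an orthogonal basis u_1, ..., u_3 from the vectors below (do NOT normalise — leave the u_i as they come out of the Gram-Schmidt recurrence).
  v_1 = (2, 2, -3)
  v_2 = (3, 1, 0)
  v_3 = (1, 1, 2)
Orthogonal basis:
  u_1 = (2, 2, -3)
  u_2 = (35/17, 1/17, 24/17)
  u_3 = (-21/53, 63/53, 28/53)

Apply the Gram-Schmidt recurrence
  u_1 = v_1
  u_i = v_i − Σ_{j<i} ((v_i · u_j) / (u_j · u_j)) · u_j.

Step by step this gives:
  u_1 = (2, 2, -3)
  u_2 = (35/17, 1/17, 24/17)
  u_3 = (-21/53, 63/53, 28/53)

Orthogonality check:
  u_2 · u_1 = 0 (should be 0)
  u_3 · u_1 = 0 (should be 0)
  u_3 · u_2 = 0 (should be 0)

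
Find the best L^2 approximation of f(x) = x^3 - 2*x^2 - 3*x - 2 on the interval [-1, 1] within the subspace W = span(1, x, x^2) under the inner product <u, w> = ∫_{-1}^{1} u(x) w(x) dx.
g(x) = -2*x^2 - 12*x/5 - 2

The best approximation g ∈ W is the orthogonal projection of f onto W. Writing g = a_0 + a_1 x + a_2 x^2, the coefficients solve the normal equations G · a = b where
  G_{ij} = <φ_i, φ_j> and b_i = <f, φ_i>, with φ_0 = 1, φ_1 = x, φ_2 = x^2.
G =
  [2, 0, 2/3]
  [0, 2/3, 0]
  [2/3, 0, 2/5],
b = (-16/3, -8/5, -32/15).
Solving gives a_0 = -2, a_1 = -12/5, a_2 = -2, so
  g(x) = -2*x^2 - 12*x/5 - 2.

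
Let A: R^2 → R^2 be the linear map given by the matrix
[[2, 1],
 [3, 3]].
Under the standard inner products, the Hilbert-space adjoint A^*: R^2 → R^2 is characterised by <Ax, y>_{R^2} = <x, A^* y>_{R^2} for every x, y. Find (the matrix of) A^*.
A^* = A^T =
[[2, 3],
 [1, 3]]

For real matrices with standard dot products, the defining identity <Ax, y> = <x, A^* y> gives (Ax)^T y = x^T (A^*) y, i.e. x^T A^T y = x^T (A^*) y. Since this holds for all x, y, we must have A^* = A^T. Therefore
A^* =
[[2, 3],
 [1, 3]].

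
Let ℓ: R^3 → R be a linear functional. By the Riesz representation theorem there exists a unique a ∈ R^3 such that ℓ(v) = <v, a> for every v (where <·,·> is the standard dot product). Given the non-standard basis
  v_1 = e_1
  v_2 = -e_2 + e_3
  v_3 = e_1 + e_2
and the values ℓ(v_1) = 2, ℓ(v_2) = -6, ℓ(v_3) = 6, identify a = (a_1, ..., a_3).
a = (2, 4, -2)

Write a = (a_1, ..., a_3) in the standard basis. For each basis vector v_i, ℓ(v_i) = <v_i, a> is a linear equation in the a_j's. Collect the n equations into a matrix system V a = ℓ, where row i of V is v_i (expressed in the standard basis). Since V is invertible (lower-triangular with 1s on the diagonal, up to permutation), solve by back-substitution:
  V =
[[1, 0, 0],
 [0, -1, 1],
 [1, 1, 0]]
  V a = (2, -6, 6)
Solving gives a = (2, 4, -2).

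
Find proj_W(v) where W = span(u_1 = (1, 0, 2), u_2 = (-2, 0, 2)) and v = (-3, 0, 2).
proj_W(v) = (-3, 0, 2)

Set up U = [u_1 | ... | u_2] ∈ R^(3×2). The projector onto W = col(U) is P = U (U^T U)^(-1) U^T.
Compute U^T U =
  [5, 2]
  [2, 8],
and U^T v = (1, 10).
Solve U^T U · c = U^T v for the coefficients: c = (-1/3, 4/3). The projection is proj_W(v) = U c.
Check: (v - proj_W(v)) · u_1 = 0  (should be 0).
Check: (v - proj_W(v)) · u_2 = 0  (should be 0).
Result: proj_W(v) = (-3, 0, 2).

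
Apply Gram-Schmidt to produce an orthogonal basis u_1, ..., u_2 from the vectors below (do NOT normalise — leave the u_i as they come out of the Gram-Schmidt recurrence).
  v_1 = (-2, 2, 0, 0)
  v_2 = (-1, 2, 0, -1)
Orthogonal basis:
  u_1 = (-2, 2, 0, 0)
  u_2 = (1/2, 1/2, 0, -1)

Apply the Gram-Schmidt recurrence
  u_1 = v_1
  u_i = v_i − Σ_{j<i} ((v_i · u_j) / (u_j · u_j)) · u_j.

Step by step this gives:
  u_1 = (-2, 2, 0, 0)
  u_2 = (1/2, 1/2, 0, -1)

Orthogonality check:
  u_2 · u_1 = 0 (should be 0)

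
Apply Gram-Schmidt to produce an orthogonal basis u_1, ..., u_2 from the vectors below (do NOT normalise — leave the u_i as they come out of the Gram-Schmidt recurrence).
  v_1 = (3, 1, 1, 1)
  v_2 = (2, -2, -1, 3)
Orthogonal basis:
  u_1 = (3, 1, 1, 1)
  u_2 = (1/2, -5/2, -3/2, 5/2)

Apply the Gram-Schmidt recurrence
  u_1 = v_1
  u_i = v_i − Σ_{j<i} ((v_i · u_j) / (u_j · u_j)) · u_j.

Step by step this gives:
  u_1 = (3, 1, 1, 1)
  u_2 = (1/2, -5/2, -3/2, 5/2)

Orthogonality check:
  u_2 · u_1 = 0 (should be 0)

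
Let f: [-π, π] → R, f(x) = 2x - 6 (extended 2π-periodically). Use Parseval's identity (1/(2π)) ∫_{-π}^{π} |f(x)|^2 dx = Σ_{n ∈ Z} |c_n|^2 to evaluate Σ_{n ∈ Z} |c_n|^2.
Σ |c_n|^2 = 4π^2/3 + 36

Expand and integrate term by term over [-π, π]:
  ∫ (2x)^2 dx = 4·(2π^3/3); ∫ 2·2·(-6)·x dx = 0 (odd integrand); ∫ (-6)^2 dx = 36·2π.
So (1/(2π)) ∫_{-π}^{π} (2x - 6)^2 dx = 4π^2/3 + 36 = 4π^2/3 + 36.
Parseval ⇒ Σ |c_n|^2 = 4π^2/3 + 36.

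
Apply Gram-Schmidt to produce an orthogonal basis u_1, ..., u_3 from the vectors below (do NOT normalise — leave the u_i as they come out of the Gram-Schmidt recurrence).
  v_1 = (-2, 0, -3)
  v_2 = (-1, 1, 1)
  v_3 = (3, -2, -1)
Orthogonal basis:
  u_1 = (-2, 0, -3)
  u_2 = (-15/13, 1, 10/13)
  u_3 = (3/38, 5/38, -1/19)

Apply the Gram-Schmidt recurrence
  u_1 = v_1
  u_i = v_i − Σ_{j<i} ((v_i · u_j) / (u_j · u_j)) · u_j.

Step by step this gives:
  u_1 = (-2, 0, -3)
  u_2 = (-15/13, 1, 10/13)
  u_3 = (3/38, 5/38, -1/19)

Orthogonality check:
  u_2 · u_1 = 0 (should be 0)
  u_3 · u_1 = 0 (should be 0)
  u_3 · u_2 = 0 (should be 0)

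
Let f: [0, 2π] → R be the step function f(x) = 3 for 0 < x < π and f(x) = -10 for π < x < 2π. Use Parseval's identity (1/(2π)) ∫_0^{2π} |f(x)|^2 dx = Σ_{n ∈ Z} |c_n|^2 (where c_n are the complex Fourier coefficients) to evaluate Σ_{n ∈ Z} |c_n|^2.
Σ |c_n|^2 = 109/2

Parseval equates the L^2 energy of f (normalised by 1/(2π)) with the ℓ^2 sum of its Fourier coefficients: (1/(2π)) ∫_0^{2π} |f|^2 = Σ |c_n|^2.
Compute the left side: (1/(2π)) [∫_0^π 3^2 dx + ∫_π^{2π} (-10)^2 dx] = (1/(2π)) · (9π + 100π) = (9 + 100)/2 = 109/2.
So Σ_{n ∈ Z} |c_n|^2 = 109/2.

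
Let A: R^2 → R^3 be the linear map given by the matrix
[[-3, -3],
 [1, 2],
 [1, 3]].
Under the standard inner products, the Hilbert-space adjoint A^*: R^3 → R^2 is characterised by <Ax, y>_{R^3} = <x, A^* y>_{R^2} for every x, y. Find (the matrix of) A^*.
A^* = A^T =
[[-3, 1, 1],
 [-3, 2, 3]]

For real matrices with standard dot products, the defining identity <Ax, y> = <x, A^* y> gives (Ax)^T y = x^T (A^*) y, i.e. x^T A^T y = x^T (A^*) y. Since this holds for all x, y, we must have A^* = A^T. Therefore
A^* =
[[-3, 1, 1],
 [-3, 2, 3]].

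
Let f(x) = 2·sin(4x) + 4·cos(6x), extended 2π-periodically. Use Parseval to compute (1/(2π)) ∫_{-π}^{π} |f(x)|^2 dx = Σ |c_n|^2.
Σ |c_n|^2 = 10

Expand |f|^2 and use orthogonality of {sin(nx), cos(mx)} on [-π, π]:
  ∫_{-π}^{π} sin(nx)^2 dx = π, ∫ cos(mx)^2 dx = π, and cross terms integrate to 0.
So ∫_{-π}^{π} f(x)^2 dx = 2^2 · π + 4^2 · π = (4 + 16)π.
Divide by 2π: (4 + 16)/2 = 10.
By Parseval, this equals Σ |c_n|^2.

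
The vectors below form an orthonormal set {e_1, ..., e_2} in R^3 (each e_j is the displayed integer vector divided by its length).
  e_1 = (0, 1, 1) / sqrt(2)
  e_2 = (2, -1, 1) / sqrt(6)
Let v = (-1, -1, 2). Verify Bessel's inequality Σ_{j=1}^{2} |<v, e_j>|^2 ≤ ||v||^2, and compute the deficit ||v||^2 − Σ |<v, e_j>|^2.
Σ |<v, e_j>|^2 = 2/3; ||v||^2 = 6; deficit = 16/3

Write each e_j = u_j / sqrt(<u_j, u_j>) where u_j is the displayed integer vector. Then <v, e_j> = <v, u_j> / sqrt(<u_j, u_j>), so |<v, e_j>|^2 = <v, u_j>^2 / <u_j, u_j>.
Coefficients: <v, e_1> = 1/sqrt(2), <v, e_2> = 1/sqrt(6).
Square and sum: Σ |<v, e_j>|^2 = 2/3.
Compute ||v||^2 = v·v = 6.
Deficit = 6 − 2/3 = 16/3 ≥ 0, confirming Bessel's inequality. (The deficit equals ||v − Σ <v,e_j> e_j||^2, the squared distance from v to span{e_j}.)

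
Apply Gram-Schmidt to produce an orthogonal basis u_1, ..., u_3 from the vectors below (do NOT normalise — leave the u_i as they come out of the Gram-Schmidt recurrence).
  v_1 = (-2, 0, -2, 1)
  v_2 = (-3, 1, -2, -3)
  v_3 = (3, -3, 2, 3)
Orthogonal basis:
  u_1 = (-2, 0, -2, 1)
  u_2 = (-13/9, 1, -4/9, -34/9)
  u_3 = (-13/79, -149/79, -4/79, -34/79)

Apply the Gram-Schmidt recurrence
  u_1 = v_1
  u_i = v_i − Σ_{j<i} ((v_i · u_j) / (u_j · u_j)) · u_j.

Step by step this gives:
  u_1 = (-2, 0, -2, 1)
  u_2 = (-13/9, 1, -4/9, -34/9)
  u_3 = (-13/79, -149/79, -4/79, -34/79)

Orthogonality check:
  u_2 · u_1 = 0 (should be 0)
  u_3 · u_1 = 0 (should be 0)
  u_3 · u_2 = 0 (should be 0)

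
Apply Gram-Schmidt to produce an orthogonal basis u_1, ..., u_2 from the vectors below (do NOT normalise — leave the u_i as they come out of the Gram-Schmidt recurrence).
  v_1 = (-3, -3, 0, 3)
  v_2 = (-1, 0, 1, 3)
Orthogonal basis:
  u_1 = (-3, -3, 0, 3)
  u_2 = (1/3, 4/3, 1, 5/3)

Apply the Gram-Schmidt recurrence
  u_1 = v_1
  u_i = v_i − Σ_{j<i} ((v_i · u_j) / (u_j · u_j)) · u_j.

Step by step this gives:
  u_1 = (-3, -3, 0, 3)
  u_2 = (1/3, 4/3, 1, 5/3)

Orthogonality check:
  u_2 · u_1 = 0 (should be 0)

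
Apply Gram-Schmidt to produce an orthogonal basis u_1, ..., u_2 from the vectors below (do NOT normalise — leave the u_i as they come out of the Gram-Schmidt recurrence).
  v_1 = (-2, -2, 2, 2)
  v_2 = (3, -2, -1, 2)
Orthogonal basis:
  u_1 = (-2, -2, 2, 2)
  u_2 = (3, -2, -1, 2)

Apply the Gram-Schmidt recurrence
  u_1 = v_1
  u_i = v_i − Σ_{j<i} ((v_i · u_j) / (u_j · u_j)) · u_j.

Step by step this gives:
  u_1 = (-2, -2, 2, 2)
  u_2 = (3, -2, -1, 2)

Orthogonality check:
  u_2 · u_1 = 0 (should be 0)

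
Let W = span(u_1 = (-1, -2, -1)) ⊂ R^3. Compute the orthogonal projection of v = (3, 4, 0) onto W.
proj_W(v) = (11/6, 11/3, 11/6)

Set up U = [u_1 | ... | u_1] ∈ R^(3×1). The projector onto W = col(U) is P = U (U^T U)^(-1) U^T.
Compute U^T U =
  [6],
and U^T v = (-11).
Solve U^T U · c = U^T v for the coefficients: c = (-11/6). The projection is proj_W(v) = U c.
Check: (v - proj_W(v)) · u_1 = 0  (should be 0).
Result: proj_W(v) = (11/6, 11/3, 11/6).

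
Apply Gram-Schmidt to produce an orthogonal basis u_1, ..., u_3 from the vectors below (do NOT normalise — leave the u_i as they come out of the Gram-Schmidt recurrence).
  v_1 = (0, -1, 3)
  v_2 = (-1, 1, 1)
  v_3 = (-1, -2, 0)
Orthogonal basis:
  u_1 = (0, -1, 3)
  u_2 = (-1, 6/5, 2/5)
  u_3 = (-20/13, -15/13, -5/13)

Apply the Gram-Schmidt recurrence
  u_1 = v_1
  u_i = v_i − Σ_{j<i} ((v_i · u_j) / (u_j · u_j)) · u_j.

Step by step this gives:
  u_1 = (0, -1, 3)
  u_2 = (-1, 6/5, 2/5)
  u_3 = (-20/13, -15/13, -5/13)

Orthogonality check:
  u_2 · u_1 = 0 (should be 0)
  u_3 · u_1 = 0 (should be 0)
  u_3 · u_2 = 0 (should be 0)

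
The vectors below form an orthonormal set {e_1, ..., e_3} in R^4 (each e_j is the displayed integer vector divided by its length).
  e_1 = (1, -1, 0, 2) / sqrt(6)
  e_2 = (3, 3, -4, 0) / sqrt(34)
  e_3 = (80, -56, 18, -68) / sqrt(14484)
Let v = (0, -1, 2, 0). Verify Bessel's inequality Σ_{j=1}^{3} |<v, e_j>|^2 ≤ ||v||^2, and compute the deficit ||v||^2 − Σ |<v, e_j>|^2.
Σ |<v, e_j>|^2 = 306/71; ||v||^2 = 5; deficit = 49/71

Write each e_j = u_j / sqrt(<u_j, u_j>) where u_j is the displayed integer vector. Then <v, e_j> = <v, u_j> / sqrt(<u_j, u_j>), so |<v, e_j>|^2 = <v, u_j>^2 / <u_j, u_j>.
Coefficients: <v, e_1> = 1/sqrt(6), <v, e_2> = -11/sqrt(34), <v, e_3> = 92/sqrt(14484).
Square and sum: Σ |<v, e_j>|^2 = 306/71.
Compute ||v||^2 = v·v = 5.
Deficit = 5 − 306/71 = 49/71 ≥ 0, confirming Bessel's inequality. (The deficit equals ||v − Σ <v,e_j> e_j||^2, the squared distance from v to span{e_j}.)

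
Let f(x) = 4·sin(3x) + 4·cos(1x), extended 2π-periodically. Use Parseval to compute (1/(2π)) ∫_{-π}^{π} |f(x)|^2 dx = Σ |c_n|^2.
Σ |c_n|^2 = 16

Expand |f|^2 and use orthogonality of {sin(nx), cos(mx)} on [-π, π]:
  ∫_{-π}^{π} sin(nx)^2 dx = π, ∫ cos(mx)^2 dx = π, and cross terms integrate to 0.
So ∫_{-π}^{π} f(x)^2 dx = 4^2 · π + 4^2 · π = (16 + 16)π.
Divide by 2π: (16 + 16)/2 = 16.
By Parseval, this equals Σ |c_n|^2.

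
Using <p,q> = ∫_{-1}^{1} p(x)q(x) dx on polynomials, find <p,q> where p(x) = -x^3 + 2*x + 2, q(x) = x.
<p,q> = 14/15

Expand the product: p(x)·q(x) = -x^4 + 2*x^2 + 2*x.
∫_{-1}^{1} of each monomial x^k gives [2/(k+1) if k even, 0 if k odd]. Integrating term-by-term (or equivalently evaluating the antiderivative F(x) = -x^5/5 + 2*x^3/3 + x^2 at the endpoints):
  F(1) − F(−1) = 22/15 − (8/15) = 14/15.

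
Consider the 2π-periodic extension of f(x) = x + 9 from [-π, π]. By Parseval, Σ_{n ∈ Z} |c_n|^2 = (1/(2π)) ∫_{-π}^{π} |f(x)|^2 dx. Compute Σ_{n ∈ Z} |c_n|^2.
Σ |c_n|^2 = π^2/3 + 81

Expand and integrate term by term over [-π, π]:
  ∫ (x)^2 dx = 1·(2π^3/3); ∫ 2·1·(9)·x dx = 0 (odd integrand); ∫ 9^2 dx = 81·2π.
So (1/(2π)) ∫_{-π}^{π} (x + 9)^2 dx = 1π^2/3 + 81 = π^2/3 + 81.
Parseval ⇒ Σ |c_n|^2 = π^2/3 + 81.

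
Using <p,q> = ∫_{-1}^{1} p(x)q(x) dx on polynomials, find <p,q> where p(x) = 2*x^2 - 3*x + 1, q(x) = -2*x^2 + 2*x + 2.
<p,q> = -4/15

Expand the product: p(x)·q(x) = -4*x^4 + 10*x^3 - 4*x^2 - 4*x + 2.
∫_{-1}^{1} of each monomial x^k gives [2/(k+1) if k even, 0 if k odd]. Integrating term-by-term (or equivalently evaluating the antiderivative F(x) = -4*x^5/5 + 5*x^4/2 - 4*x^3/3 - 2*x^2 + 2*x at the endpoints):
  F(1) − F(−1) = 11/30 − (19/30) = -4/15.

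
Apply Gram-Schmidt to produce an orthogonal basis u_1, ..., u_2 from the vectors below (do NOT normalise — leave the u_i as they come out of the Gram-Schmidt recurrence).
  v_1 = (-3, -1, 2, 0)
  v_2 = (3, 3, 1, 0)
Orthogonal basis:
  u_1 = (-3, -1, 2, 0)
  u_2 = (6/7, 16/7, 17/7, 0)

Apply the Gram-Schmidt recurrence
  u_1 = v_1
  u_i = v_i − Σ_{j<i} ((v_i · u_j) / (u_j · u_j)) · u_j.

Step by step this gives:
  u_1 = (-3, -1, 2, 0)
  u_2 = (6/7, 16/7, 17/7, 0)

Orthogonality check:
  u_2 · u_1 = 0 (should be 0)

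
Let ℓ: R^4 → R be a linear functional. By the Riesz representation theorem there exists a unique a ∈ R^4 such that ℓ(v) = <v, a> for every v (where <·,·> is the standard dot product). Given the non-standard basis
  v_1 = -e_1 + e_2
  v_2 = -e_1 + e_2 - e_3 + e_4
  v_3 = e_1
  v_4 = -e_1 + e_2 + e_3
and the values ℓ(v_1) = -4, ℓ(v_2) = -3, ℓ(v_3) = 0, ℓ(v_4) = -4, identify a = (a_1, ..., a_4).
a = (0, -4, 0, 1)

Write a = (a_1, ..., a_4) in the standard basis. For each basis vector v_i, ℓ(v_i) = <v_i, a> is a linear equation in the a_j's. Collect the n equations into a matrix system V a = ℓ, where row i of V is v_i (expressed in the standard basis). Since V is invertible (lower-triangular with 1s on the diagonal, up to permutation), solve by back-substitution:
  V =
[[-1, 1, 0, 0],
 [-1, 1, -1, 1],
 [1, 0, 0, 0],
 [-1, 1, 1, 0]]
  V a = (-4, -3, 0, -4)
Solving gives a = (0, -4, 0, 1).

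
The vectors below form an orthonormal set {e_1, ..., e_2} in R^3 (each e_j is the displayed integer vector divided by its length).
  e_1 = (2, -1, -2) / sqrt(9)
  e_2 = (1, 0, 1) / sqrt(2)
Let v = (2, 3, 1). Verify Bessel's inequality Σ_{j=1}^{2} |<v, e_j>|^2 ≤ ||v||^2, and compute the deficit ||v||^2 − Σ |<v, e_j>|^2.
Σ |<v, e_j>|^2 = 83/18; ||v||^2 = 14; deficit = 169/18

Write each e_j = u_j / sqrt(<u_j, u_j>) where u_j is the displayed integer vector. Then <v, e_j> = <v, u_j> / sqrt(<u_j, u_j>), so |<v, e_j>|^2 = <v, u_j>^2 / <u_j, u_j>.
Coefficients: <v, e_1> = -1/sqrt(9), <v, e_2> = 3/sqrt(2).
Square and sum: Σ |<v, e_j>|^2 = 83/18.
Compute ||v||^2 = v·v = 14.
Deficit = 14 − 83/18 = 169/18 ≥ 0, confirming Bessel's inequality. (The deficit equals ||v − Σ <v,e_j> e_j||^2, the squared distance from v to span{e_j}.)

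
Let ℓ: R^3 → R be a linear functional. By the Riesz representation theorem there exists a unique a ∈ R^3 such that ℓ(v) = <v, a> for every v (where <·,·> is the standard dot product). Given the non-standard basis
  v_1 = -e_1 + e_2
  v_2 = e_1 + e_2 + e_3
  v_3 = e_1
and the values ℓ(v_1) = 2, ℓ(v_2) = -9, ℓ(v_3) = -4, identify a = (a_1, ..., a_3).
a = (-4, -2, -3)

Write a = (a_1, ..., a_3) in the standard basis. For each basis vector v_i, ℓ(v_i) = <v_i, a> is a linear equation in the a_j's. Collect the n equations into a matrix system V a = ℓ, where row i of V is v_i (expressed in the standard basis). Since V is invertible (lower-triangular with 1s on the diagonal, up to permutation), solve by back-substitution:
  V =
[[-1, 1, 0],
 [1, 1, 1],
 [1, 0, 0]]
  V a = (2, -9, -4)
Solving gives a = (-4, -2, -3).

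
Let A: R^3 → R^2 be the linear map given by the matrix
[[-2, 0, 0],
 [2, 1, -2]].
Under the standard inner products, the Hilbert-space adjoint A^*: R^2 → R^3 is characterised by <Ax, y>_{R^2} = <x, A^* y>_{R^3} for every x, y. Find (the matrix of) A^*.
A^* = A^T =
[[-2, 2],
 [0, 1],
 [0, -2]]

For real matrices with standard dot products, the defining identity <Ax, y> = <x, A^* y> gives (Ax)^T y = x^T (A^*) y, i.e. x^T A^T y = x^T (A^*) y. Since this holds for all x, y, we must have A^* = A^T. Therefore
A^* =
[[-2, 2],
 [0, 1],
 [0, -2]].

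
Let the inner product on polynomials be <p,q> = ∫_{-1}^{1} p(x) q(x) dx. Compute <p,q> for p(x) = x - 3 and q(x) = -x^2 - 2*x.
<p,q> = 2/3

Expand the product: p(x)·q(x) = -x^3 + x^2 + 6*x.
∫_{-1}^{1} of each monomial x^k gives [2/(k+1) if k even, 0 if k odd]. Integrating term-by-term (or equivalently evaluating the antiderivative F(x) = -x^4/4 + x^3/3 + 3*x^2 at the endpoints):
  F(1) − F(−1) = 37/12 − (29/12) = 2/3.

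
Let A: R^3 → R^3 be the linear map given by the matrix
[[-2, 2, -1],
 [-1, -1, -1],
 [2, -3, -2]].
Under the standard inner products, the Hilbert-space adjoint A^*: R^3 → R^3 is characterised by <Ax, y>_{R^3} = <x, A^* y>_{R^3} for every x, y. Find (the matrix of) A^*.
A^* = A^T =
[[-2, -1, 2],
 [2, -1, -3],
 [-1, -1, -2]]

For real matrices with standard dot products, the defining identity <Ax, y> = <x, A^* y> gives (Ax)^T y = x^T (A^*) y, i.e. x^T A^T y = x^T (A^*) y. Since this holds for all x, y, we must have A^* = A^T. Therefore
A^* =
[[-2, -1, 2],
 [2, -1, -3],
 [-1, -1, -2]].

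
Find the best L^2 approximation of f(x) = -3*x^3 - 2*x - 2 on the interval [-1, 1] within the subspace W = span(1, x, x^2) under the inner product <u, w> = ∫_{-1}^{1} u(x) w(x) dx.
g(x) = -19*x/5 - 2

The best approximation g ∈ W is the orthogonal projection of f onto W. Writing g = a_0 + a_1 x + a_2 x^2, the coefficients solve the normal equations G · a = b where
  G_{ij} = <φ_i, φ_j> and b_i = <f, φ_i>, with φ_0 = 1, φ_1 = x, φ_2 = x^2.
G =
  [2, 0, 2/3]
  [0, 2/3, 0]
  [2/3, 0, 2/5],
b = (-4, -38/15, -4/3).
Solving gives a_0 = -2, a_1 = -19/5, a_2 = 0, so
  g(x) = -19*x/5 - 2.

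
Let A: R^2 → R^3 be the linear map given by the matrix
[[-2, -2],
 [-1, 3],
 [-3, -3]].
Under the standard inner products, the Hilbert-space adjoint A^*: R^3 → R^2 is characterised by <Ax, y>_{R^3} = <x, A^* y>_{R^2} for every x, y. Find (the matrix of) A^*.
A^* = A^T =
[[-2, -1, -3],
 [-2, 3, -3]]

For real matrices with standard dot products, the defining identity <Ax, y> = <x, A^* y> gives (Ax)^T y = x^T (A^*) y, i.e. x^T A^T y = x^T (A^*) y. Since this holds for all x, y, we must have A^* = A^T. Therefore
A^* =
[[-2, -1, -3],
 [-2, 3, -3]].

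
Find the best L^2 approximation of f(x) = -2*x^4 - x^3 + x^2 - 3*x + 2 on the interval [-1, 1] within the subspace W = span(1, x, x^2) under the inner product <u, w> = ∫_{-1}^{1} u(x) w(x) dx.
g(x) = -5*x^2/7 - 18*x/5 + 76/35

The best approximation g ∈ W is the orthogonal projection of f onto W. Writing g = a_0 + a_1 x + a_2 x^2, the coefficients solve the normal equations G · a = b where
  G_{ij} = <φ_i, φ_j> and b_i = <f, φ_i>, with φ_0 = 1, φ_1 = x, φ_2 = x^2.
G =
  [2, 0, 2/3]
  [0, 2/3, 0]
  [2/3, 0, 2/5],
b = (58/15, -12/5, 122/105).
Solving gives a_0 = 76/35, a_1 = -18/5, a_2 = -5/7, so
  g(x) = -5*x^2/7 - 18*x/5 + 76/35.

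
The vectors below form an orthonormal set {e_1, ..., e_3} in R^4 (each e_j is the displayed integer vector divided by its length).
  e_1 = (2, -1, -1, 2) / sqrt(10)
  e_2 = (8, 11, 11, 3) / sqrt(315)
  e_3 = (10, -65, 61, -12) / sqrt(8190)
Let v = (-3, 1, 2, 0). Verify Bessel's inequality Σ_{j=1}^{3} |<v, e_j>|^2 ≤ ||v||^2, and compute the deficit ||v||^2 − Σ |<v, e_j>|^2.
Σ |<v, e_j>|^2 = 549/65; ||v||^2 = 14; deficit = 361/65

Write each e_j = u_j / sqrt(<u_j, u_j>) where u_j is the displayed integer vector. Then <v, e_j> = <v, u_j> / sqrt(<u_j, u_j>), so |<v, e_j>|^2 = <v, u_j>^2 / <u_j, u_j>.
Coefficients: <v, e_1> = -9/sqrt(10), <v, e_2> = 9/sqrt(315), <v, e_3> = 27/sqrt(8190).
Square and sum: Σ |<v, e_j>|^2 = 549/65.
Compute ||v||^2 = v·v = 14.
Deficit = 14 − 549/65 = 361/65 ≥ 0, confirming Bessel's inequality. (The deficit equals ||v − Σ <v,e_j> e_j||^2, the squared distance from v to span{e_j}.)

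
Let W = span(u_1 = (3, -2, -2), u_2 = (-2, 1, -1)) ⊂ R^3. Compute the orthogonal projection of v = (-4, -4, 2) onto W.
proj_W(v) = (-40/33, 29/33, 43/33)

Set up U = [u_1 | ... | u_2] ∈ R^(3×2). The projector onto W = col(U) is P = U (U^T U)^(-1) U^T.
Compute U^T U =
  [17, -6]
  [-6, 6],
and U^T v = (-8, 2).
Solve U^T U · c = U^T v for the coefficients: c = (-6/11, -7/33). The projection is proj_W(v) = U c.
Check: (v - proj_W(v)) · u_1 = 0  (should be 0).
Check: (v - proj_W(v)) · u_2 = 0  (should be 0).
Result: proj_W(v) = (-40/33, 29/33, 43/33).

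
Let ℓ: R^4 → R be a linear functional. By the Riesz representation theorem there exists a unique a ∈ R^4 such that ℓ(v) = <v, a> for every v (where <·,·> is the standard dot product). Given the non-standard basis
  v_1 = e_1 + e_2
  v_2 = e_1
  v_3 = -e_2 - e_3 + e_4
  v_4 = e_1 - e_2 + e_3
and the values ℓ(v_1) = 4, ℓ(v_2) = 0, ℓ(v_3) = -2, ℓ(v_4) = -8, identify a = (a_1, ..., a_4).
a = (0, 4, -4, -2)

Write a = (a_1, ..., a_4) in the standard basis. For each basis vector v_i, ℓ(v_i) = <v_i, a> is a linear equation in the a_j's. Collect the n equations into a matrix system V a = ℓ, where row i of V is v_i (expressed in the standard basis). Since V is invertible (lower-triangular with 1s on the diagonal, up to permutation), solve by back-substitution:
  V =
[[1, 1, 0, 0],
 [1, 0, 0, 0],
 [0, -1, -1, 1],
 [1, -1, 1, 0]]
  V a = (4, 0, -2, -8)
Solving gives a = (0, 4, -4, -2).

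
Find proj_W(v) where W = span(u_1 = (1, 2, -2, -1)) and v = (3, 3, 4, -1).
proj_W(v) = (1/5, 2/5, -2/5, -1/5)

Set up U = [u_1 | ... | u_1] ∈ R^(4×1). The projector onto W = col(U) is P = U (U^T U)^(-1) U^T.
Compute U^T U =
  [10],
and U^T v = (2).
Solve U^T U · c = U^T v for the coefficients: c = (1/5). The projection is proj_W(v) = U c.
Check: (v - proj_W(v)) · u_1 = 0  (should be 0).
Result: proj_W(v) = (1/5, 2/5, -2/5, -1/5).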